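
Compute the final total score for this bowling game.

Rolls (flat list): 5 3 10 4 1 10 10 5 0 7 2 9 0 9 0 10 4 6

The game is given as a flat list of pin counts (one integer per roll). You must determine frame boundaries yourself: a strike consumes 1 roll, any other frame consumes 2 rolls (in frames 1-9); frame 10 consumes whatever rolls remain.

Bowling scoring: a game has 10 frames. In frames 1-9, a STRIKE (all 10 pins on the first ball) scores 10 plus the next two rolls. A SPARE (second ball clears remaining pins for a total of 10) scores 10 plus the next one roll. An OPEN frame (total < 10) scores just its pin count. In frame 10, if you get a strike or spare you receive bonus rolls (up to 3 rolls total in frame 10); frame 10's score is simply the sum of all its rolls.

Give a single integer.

Frame 1: OPEN (5+3=8). Cumulative: 8
Frame 2: STRIKE. 10 + next two rolls (4+1) = 15. Cumulative: 23
Frame 3: OPEN (4+1=5). Cumulative: 28
Frame 4: STRIKE. 10 + next two rolls (10+5) = 25. Cumulative: 53
Frame 5: STRIKE. 10 + next two rolls (5+0) = 15. Cumulative: 68
Frame 6: OPEN (5+0=5). Cumulative: 73
Frame 7: OPEN (7+2=9). Cumulative: 82
Frame 8: OPEN (9+0=9). Cumulative: 91
Frame 9: OPEN (9+0=9). Cumulative: 100
Frame 10: STRIKE. Sum of all frame-10 rolls (10+4+6) = 20. Cumulative: 120

Answer: 120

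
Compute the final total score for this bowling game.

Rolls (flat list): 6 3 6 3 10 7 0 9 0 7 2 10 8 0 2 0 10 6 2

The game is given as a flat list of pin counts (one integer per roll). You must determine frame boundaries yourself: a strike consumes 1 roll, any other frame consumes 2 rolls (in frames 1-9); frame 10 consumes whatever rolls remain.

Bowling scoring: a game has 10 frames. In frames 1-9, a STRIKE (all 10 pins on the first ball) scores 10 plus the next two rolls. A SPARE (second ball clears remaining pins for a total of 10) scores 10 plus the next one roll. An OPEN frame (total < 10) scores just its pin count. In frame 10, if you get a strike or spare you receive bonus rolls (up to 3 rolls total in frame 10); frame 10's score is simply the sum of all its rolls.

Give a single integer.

Frame 1: OPEN (6+3=9). Cumulative: 9
Frame 2: OPEN (6+3=9). Cumulative: 18
Frame 3: STRIKE. 10 + next two rolls (7+0) = 17. Cumulative: 35
Frame 4: OPEN (7+0=7). Cumulative: 42
Frame 5: OPEN (9+0=9). Cumulative: 51
Frame 6: OPEN (7+2=9). Cumulative: 60
Frame 7: STRIKE. 10 + next two rolls (8+0) = 18. Cumulative: 78
Frame 8: OPEN (8+0=8). Cumulative: 86
Frame 9: OPEN (2+0=2). Cumulative: 88
Frame 10: STRIKE. Sum of all frame-10 rolls (10+6+2) = 18. Cumulative: 106

Answer: 106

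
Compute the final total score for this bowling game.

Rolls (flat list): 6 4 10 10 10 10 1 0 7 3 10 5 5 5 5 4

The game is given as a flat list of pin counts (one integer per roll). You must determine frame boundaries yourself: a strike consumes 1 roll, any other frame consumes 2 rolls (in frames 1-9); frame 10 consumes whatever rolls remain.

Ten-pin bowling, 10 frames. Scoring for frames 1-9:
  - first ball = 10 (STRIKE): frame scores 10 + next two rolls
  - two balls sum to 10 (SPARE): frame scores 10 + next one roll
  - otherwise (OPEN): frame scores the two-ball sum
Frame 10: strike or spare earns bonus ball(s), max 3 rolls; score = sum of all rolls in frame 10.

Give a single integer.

Frame 1: SPARE (6+4=10). 10 + next roll (10) = 20. Cumulative: 20
Frame 2: STRIKE. 10 + next two rolls (10+10) = 30. Cumulative: 50
Frame 3: STRIKE. 10 + next two rolls (10+10) = 30. Cumulative: 80
Frame 4: STRIKE. 10 + next two rolls (10+1) = 21. Cumulative: 101
Frame 5: STRIKE. 10 + next two rolls (1+0) = 11. Cumulative: 112
Frame 6: OPEN (1+0=1). Cumulative: 113
Frame 7: SPARE (7+3=10). 10 + next roll (10) = 20. Cumulative: 133
Frame 8: STRIKE. 10 + next two rolls (5+5) = 20. Cumulative: 153
Frame 9: SPARE (5+5=10). 10 + next roll (5) = 15. Cumulative: 168
Frame 10: SPARE. Sum of all frame-10 rolls (5+5+4) = 14. Cumulative: 182

Answer: 182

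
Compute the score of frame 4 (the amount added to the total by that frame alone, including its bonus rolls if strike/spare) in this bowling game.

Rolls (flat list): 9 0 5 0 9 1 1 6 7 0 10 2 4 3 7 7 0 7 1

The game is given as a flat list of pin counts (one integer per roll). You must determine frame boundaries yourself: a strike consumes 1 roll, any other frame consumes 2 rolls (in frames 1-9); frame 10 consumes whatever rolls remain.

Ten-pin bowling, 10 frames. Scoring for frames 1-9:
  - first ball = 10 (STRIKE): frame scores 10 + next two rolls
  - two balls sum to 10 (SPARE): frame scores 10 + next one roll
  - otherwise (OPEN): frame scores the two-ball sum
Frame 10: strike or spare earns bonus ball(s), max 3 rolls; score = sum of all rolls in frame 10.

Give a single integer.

Frame 1: OPEN (9+0=9). Cumulative: 9
Frame 2: OPEN (5+0=5). Cumulative: 14
Frame 3: SPARE (9+1=10). 10 + next roll (1) = 11. Cumulative: 25
Frame 4: OPEN (1+6=7). Cumulative: 32
Frame 5: OPEN (7+0=7). Cumulative: 39
Frame 6: STRIKE. 10 + next two rolls (2+4) = 16. Cumulative: 55

Answer: 7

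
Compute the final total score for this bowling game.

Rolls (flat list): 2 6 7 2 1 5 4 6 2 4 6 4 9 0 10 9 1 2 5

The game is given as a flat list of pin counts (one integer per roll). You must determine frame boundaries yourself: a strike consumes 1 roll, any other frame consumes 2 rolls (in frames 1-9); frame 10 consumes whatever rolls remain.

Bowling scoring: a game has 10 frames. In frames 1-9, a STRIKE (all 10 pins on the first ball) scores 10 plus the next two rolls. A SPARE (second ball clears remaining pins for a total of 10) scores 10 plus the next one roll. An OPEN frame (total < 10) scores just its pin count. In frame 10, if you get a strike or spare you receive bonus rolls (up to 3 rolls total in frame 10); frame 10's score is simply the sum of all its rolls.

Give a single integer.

Answer: 108

Derivation:
Frame 1: OPEN (2+6=8). Cumulative: 8
Frame 2: OPEN (7+2=9). Cumulative: 17
Frame 3: OPEN (1+5=6). Cumulative: 23
Frame 4: SPARE (4+6=10). 10 + next roll (2) = 12. Cumulative: 35
Frame 5: OPEN (2+4=6). Cumulative: 41
Frame 6: SPARE (6+4=10). 10 + next roll (9) = 19. Cumulative: 60
Frame 7: OPEN (9+0=9). Cumulative: 69
Frame 8: STRIKE. 10 + next two rolls (9+1) = 20. Cumulative: 89
Frame 9: SPARE (9+1=10). 10 + next roll (2) = 12. Cumulative: 101
Frame 10: OPEN. Sum of all frame-10 rolls (2+5) = 7. Cumulative: 108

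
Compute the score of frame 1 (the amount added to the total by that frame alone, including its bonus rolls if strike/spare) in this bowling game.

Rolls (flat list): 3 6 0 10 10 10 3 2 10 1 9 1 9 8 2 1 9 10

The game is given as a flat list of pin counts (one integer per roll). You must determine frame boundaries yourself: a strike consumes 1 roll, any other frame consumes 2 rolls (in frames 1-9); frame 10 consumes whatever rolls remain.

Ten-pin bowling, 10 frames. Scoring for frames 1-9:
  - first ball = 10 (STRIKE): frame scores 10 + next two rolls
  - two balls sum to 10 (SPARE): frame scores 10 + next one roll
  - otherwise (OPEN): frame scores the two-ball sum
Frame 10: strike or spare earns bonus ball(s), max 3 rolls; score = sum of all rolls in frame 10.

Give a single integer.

Answer: 9

Derivation:
Frame 1: OPEN (3+6=9). Cumulative: 9
Frame 2: SPARE (0+10=10). 10 + next roll (10) = 20. Cumulative: 29
Frame 3: STRIKE. 10 + next two rolls (10+3) = 23. Cumulative: 52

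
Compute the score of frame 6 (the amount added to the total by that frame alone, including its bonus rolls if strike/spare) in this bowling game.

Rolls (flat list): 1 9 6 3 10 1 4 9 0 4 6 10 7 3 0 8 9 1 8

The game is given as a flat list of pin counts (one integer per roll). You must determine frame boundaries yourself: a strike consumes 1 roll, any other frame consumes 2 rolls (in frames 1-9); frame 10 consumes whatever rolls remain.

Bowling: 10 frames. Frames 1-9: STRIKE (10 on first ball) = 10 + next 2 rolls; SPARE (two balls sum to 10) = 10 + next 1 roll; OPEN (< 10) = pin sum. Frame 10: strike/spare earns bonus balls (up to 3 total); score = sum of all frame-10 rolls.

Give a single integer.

Frame 1: SPARE (1+9=10). 10 + next roll (6) = 16. Cumulative: 16
Frame 2: OPEN (6+3=9). Cumulative: 25
Frame 3: STRIKE. 10 + next two rolls (1+4) = 15. Cumulative: 40
Frame 4: OPEN (1+4=5). Cumulative: 45
Frame 5: OPEN (9+0=9). Cumulative: 54
Frame 6: SPARE (4+6=10). 10 + next roll (10) = 20. Cumulative: 74
Frame 7: STRIKE. 10 + next two rolls (7+3) = 20. Cumulative: 94
Frame 8: SPARE (7+3=10). 10 + next roll (0) = 10. Cumulative: 104

Answer: 20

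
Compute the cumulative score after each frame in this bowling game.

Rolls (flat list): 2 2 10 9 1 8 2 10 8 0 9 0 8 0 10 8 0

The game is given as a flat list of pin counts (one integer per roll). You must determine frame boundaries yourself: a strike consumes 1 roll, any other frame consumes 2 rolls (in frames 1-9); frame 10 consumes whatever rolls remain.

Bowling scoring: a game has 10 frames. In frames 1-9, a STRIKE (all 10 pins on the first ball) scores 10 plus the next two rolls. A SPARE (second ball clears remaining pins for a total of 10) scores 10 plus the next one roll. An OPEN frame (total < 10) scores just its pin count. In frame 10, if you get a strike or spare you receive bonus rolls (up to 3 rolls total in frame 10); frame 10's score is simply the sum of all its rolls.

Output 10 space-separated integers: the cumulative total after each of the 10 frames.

Frame 1: OPEN (2+2=4). Cumulative: 4
Frame 2: STRIKE. 10 + next two rolls (9+1) = 20. Cumulative: 24
Frame 3: SPARE (9+1=10). 10 + next roll (8) = 18. Cumulative: 42
Frame 4: SPARE (8+2=10). 10 + next roll (10) = 20. Cumulative: 62
Frame 5: STRIKE. 10 + next two rolls (8+0) = 18. Cumulative: 80
Frame 6: OPEN (8+0=8). Cumulative: 88
Frame 7: OPEN (9+0=9). Cumulative: 97
Frame 8: OPEN (8+0=8). Cumulative: 105
Frame 9: STRIKE. 10 + next two rolls (8+0) = 18. Cumulative: 123
Frame 10: OPEN. Sum of all frame-10 rolls (8+0) = 8. Cumulative: 131

Answer: 4 24 42 62 80 88 97 105 123 131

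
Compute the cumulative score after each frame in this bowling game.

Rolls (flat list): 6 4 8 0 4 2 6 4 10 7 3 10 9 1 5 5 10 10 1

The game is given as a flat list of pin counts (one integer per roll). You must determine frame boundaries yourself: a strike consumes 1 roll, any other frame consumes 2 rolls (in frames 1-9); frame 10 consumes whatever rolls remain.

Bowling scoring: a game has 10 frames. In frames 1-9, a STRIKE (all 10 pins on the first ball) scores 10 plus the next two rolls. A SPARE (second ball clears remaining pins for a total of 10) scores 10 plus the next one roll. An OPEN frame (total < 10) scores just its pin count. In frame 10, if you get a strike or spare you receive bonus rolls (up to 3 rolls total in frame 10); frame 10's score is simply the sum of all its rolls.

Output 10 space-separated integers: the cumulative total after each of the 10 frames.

Frame 1: SPARE (6+4=10). 10 + next roll (8) = 18. Cumulative: 18
Frame 2: OPEN (8+0=8). Cumulative: 26
Frame 3: OPEN (4+2=6). Cumulative: 32
Frame 4: SPARE (6+4=10). 10 + next roll (10) = 20. Cumulative: 52
Frame 5: STRIKE. 10 + next two rolls (7+3) = 20. Cumulative: 72
Frame 6: SPARE (7+3=10). 10 + next roll (10) = 20. Cumulative: 92
Frame 7: STRIKE. 10 + next two rolls (9+1) = 20. Cumulative: 112
Frame 8: SPARE (9+1=10). 10 + next roll (5) = 15. Cumulative: 127
Frame 9: SPARE (5+5=10). 10 + next roll (10) = 20. Cumulative: 147
Frame 10: STRIKE. Sum of all frame-10 rolls (10+10+1) = 21. Cumulative: 168

Answer: 18 26 32 52 72 92 112 127 147 168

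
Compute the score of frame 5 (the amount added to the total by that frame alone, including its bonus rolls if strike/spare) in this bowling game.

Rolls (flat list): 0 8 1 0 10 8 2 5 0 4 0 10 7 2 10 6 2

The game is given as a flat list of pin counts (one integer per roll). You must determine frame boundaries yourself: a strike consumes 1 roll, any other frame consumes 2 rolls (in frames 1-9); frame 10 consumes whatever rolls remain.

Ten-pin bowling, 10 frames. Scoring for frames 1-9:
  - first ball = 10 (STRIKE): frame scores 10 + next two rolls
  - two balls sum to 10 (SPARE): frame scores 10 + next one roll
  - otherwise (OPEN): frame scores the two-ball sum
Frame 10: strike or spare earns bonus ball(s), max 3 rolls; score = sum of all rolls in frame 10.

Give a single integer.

Answer: 5

Derivation:
Frame 1: OPEN (0+8=8). Cumulative: 8
Frame 2: OPEN (1+0=1). Cumulative: 9
Frame 3: STRIKE. 10 + next two rolls (8+2) = 20. Cumulative: 29
Frame 4: SPARE (8+2=10). 10 + next roll (5) = 15. Cumulative: 44
Frame 5: OPEN (5+0=5). Cumulative: 49
Frame 6: OPEN (4+0=4). Cumulative: 53
Frame 7: STRIKE. 10 + next two rolls (7+2) = 19. Cumulative: 72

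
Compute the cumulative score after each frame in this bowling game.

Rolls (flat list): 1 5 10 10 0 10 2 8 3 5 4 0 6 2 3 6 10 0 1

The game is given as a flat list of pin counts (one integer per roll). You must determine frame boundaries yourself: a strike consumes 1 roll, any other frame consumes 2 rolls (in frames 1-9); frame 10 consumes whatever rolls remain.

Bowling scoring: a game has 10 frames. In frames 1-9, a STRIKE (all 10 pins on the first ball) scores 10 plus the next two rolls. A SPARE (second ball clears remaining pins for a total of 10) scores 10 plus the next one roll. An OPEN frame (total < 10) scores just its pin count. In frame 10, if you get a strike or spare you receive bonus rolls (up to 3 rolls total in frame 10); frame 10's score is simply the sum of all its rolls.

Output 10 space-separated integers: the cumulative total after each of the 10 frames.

Frame 1: OPEN (1+5=6). Cumulative: 6
Frame 2: STRIKE. 10 + next two rolls (10+0) = 20. Cumulative: 26
Frame 3: STRIKE. 10 + next two rolls (0+10) = 20. Cumulative: 46
Frame 4: SPARE (0+10=10). 10 + next roll (2) = 12. Cumulative: 58
Frame 5: SPARE (2+8=10). 10 + next roll (3) = 13. Cumulative: 71
Frame 6: OPEN (3+5=8). Cumulative: 79
Frame 7: OPEN (4+0=4). Cumulative: 83
Frame 8: OPEN (6+2=8). Cumulative: 91
Frame 9: OPEN (3+6=9). Cumulative: 100
Frame 10: STRIKE. Sum of all frame-10 rolls (10+0+1) = 11. Cumulative: 111

Answer: 6 26 46 58 71 79 83 91 100 111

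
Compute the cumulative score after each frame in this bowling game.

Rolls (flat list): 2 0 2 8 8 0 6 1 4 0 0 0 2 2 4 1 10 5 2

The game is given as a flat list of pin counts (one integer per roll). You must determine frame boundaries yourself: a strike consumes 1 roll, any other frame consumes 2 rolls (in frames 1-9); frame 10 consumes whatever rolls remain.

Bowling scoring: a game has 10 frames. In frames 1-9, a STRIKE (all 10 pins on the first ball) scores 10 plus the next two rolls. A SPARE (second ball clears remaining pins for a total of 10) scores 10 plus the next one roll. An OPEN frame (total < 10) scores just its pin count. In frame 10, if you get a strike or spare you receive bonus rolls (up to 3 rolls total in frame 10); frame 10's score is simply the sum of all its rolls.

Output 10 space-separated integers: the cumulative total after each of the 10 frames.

Answer: 2 20 28 35 39 39 43 48 65 72

Derivation:
Frame 1: OPEN (2+0=2). Cumulative: 2
Frame 2: SPARE (2+8=10). 10 + next roll (8) = 18. Cumulative: 20
Frame 3: OPEN (8+0=8). Cumulative: 28
Frame 4: OPEN (6+1=7). Cumulative: 35
Frame 5: OPEN (4+0=4). Cumulative: 39
Frame 6: OPEN (0+0=0). Cumulative: 39
Frame 7: OPEN (2+2=4). Cumulative: 43
Frame 8: OPEN (4+1=5). Cumulative: 48
Frame 9: STRIKE. 10 + next two rolls (5+2) = 17. Cumulative: 65
Frame 10: OPEN. Sum of all frame-10 rolls (5+2) = 7. Cumulative: 72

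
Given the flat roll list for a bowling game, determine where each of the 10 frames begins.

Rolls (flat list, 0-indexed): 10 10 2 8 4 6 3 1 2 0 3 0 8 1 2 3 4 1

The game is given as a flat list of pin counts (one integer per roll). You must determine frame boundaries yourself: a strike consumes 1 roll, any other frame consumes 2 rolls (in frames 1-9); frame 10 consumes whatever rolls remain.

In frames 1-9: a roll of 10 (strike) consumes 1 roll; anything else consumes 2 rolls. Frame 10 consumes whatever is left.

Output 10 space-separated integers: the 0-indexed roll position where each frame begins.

Frame 1 starts at roll index 0: roll=10 (strike), consumes 1 roll
Frame 2 starts at roll index 1: roll=10 (strike), consumes 1 roll
Frame 3 starts at roll index 2: rolls=2,8 (sum=10), consumes 2 rolls
Frame 4 starts at roll index 4: rolls=4,6 (sum=10), consumes 2 rolls
Frame 5 starts at roll index 6: rolls=3,1 (sum=4), consumes 2 rolls
Frame 6 starts at roll index 8: rolls=2,0 (sum=2), consumes 2 rolls
Frame 7 starts at roll index 10: rolls=3,0 (sum=3), consumes 2 rolls
Frame 8 starts at roll index 12: rolls=8,1 (sum=9), consumes 2 rolls
Frame 9 starts at roll index 14: rolls=2,3 (sum=5), consumes 2 rolls
Frame 10 starts at roll index 16: 2 remaining rolls

Answer: 0 1 2 4 6 8 10 12 14 16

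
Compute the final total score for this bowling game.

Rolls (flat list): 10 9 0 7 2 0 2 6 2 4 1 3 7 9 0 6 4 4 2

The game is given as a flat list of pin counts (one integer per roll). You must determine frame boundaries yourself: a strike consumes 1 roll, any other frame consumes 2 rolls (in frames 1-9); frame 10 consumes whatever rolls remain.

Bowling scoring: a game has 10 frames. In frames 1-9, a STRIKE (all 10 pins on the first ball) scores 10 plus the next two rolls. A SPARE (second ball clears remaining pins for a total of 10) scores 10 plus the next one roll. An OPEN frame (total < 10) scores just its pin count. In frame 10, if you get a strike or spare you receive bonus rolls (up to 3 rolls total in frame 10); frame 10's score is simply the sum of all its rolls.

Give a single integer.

Frame 1: STRIKE. 10 + next two rolls (9+0) = 19. Cumulative: 19
Frame 2: OPEN (9+0=9). Cumulative: 28
Frame 3: OPEN (7+2=9). Cumulative: 37
Frame 4: OPEN (0+2=2). Cumulative: 39
Frame 5: OPEN (6+2=8). Cumulative: 47
Frame 6: OPEN (4+1=5). Cumulative: 52
Frame 7: SPARE (3+7=10). 10 + next roll (9) = 19. Cumulative: 71
Frame 8: OPEN (9+0=9). Cumulative: 80
Frame 9: SPARE (6+4=10). 10 + next roll (4) = 14. Cumulative: 94
Frame 10: OPEN. Sum of all frame-10 rolls (4+2) = 6. Cumulative: 100

Answer: 100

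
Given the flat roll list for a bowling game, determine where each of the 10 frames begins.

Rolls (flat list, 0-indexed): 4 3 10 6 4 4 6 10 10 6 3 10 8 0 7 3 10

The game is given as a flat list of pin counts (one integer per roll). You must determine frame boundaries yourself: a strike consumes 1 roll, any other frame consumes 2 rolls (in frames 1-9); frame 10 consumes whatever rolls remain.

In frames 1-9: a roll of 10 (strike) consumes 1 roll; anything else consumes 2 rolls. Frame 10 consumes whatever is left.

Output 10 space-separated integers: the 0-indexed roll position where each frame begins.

Answer: 0 2 3 5 7 8 9 11 12 14

Derivation:
Frame 1 starts at roll index 0: rolls=4,3 (sum=7), consumes 2 rolls
Frame 2 starts at roll index 2: roll=10 (strike), consumes 1 roll
Frame 3 starts at roll index 3: rolls=6,4 (sum=10), consumes 2 rolls
Frame 4 starts at roll index 5: rolls=4,6 (sum=10), consumes 2 rolls
Frame 5 starts at roll index 7: roll=10 (strike), consumes 1 roll
Frame 6 starts at roll index 8: roll=10 (strike), consumes 1 roll
Frame 7 starts at roll index 9: rolls=6,3 (sum=9), consumes 2 rolls
Frame 8 starts at roll index 11: roll=10 (strike), consumes 1 roll
Frame 9 starts at roll index 12: rolls=8,0 (sum=8), consumes 2 rolls
Frame 10 starts at roll index 14: 3 remaining rolls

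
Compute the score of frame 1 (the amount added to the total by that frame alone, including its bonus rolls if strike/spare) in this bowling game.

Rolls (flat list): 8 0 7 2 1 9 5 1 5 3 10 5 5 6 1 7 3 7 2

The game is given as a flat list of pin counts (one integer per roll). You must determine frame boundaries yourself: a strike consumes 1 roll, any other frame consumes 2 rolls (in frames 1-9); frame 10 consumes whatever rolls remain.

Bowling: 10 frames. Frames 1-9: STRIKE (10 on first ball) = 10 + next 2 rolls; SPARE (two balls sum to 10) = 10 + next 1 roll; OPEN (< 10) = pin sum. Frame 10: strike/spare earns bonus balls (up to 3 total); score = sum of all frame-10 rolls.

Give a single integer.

Answer: 8

Derivation:
Frame 1: OPEN (8+0=8). Cumulative: 8
Frame 2: OPEN (7+2=9). Cumulative: 17
Frame 3: SPARE (1+9=10). 10 + next roll (5) = 15. Cumulative: 32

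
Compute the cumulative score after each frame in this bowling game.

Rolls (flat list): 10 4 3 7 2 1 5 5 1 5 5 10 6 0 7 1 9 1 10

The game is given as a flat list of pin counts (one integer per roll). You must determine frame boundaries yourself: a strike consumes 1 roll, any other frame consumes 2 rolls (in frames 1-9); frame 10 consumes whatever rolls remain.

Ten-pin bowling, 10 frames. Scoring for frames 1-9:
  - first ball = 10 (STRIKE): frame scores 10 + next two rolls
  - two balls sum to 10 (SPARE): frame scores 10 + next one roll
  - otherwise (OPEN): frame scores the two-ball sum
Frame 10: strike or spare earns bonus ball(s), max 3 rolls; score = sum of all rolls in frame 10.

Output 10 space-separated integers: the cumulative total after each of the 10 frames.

Frame 1: STRIKE. 10 + next two rolls (4+3) = 17. Cumulative: 17
Frame 2: OPEN (4+3=7). Cumulative: 24
Frame 3: OPEN (7+2=9). Cumulative: 33
Frame 4: OPEN (1+5=6). Cumulative: 39
Frame 5: OPEN (5+1=6). Cumulative: 45
Frame 6: SPARE (5+5=10). 10 + next roll (10) = 20. Cumulative: 65
Frame 7: STRIKE. 10 + next two rolls (6+0) = 16. Cumulative: 81
Frame 8: OPEN (6+0=6). Cumulative: 87
Frame 9: OPEN (7+1=8). Cumulative: 95
Frame 10: SPARE. Sum of all frame-10 rolls (9+1+10) = 20. Cumulative: 115

Answer: 17 24 33 39 45 65 81 87 95 115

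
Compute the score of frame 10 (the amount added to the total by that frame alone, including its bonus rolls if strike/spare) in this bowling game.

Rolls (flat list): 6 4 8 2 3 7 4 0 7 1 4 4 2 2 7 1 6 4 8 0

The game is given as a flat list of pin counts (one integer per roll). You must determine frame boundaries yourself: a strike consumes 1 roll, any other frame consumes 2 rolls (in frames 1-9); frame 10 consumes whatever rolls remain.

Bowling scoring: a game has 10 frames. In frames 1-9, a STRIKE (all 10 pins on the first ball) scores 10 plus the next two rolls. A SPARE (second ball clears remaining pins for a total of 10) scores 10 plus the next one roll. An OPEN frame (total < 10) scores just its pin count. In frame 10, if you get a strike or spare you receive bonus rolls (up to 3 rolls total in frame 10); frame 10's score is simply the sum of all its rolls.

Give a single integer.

Answer: 8

Derivation:
Frame 1: SPARE (6+4=10). 10 + next roll (8) = 18. Cumulative: 18
Frame 2: SPARE (8+2=10). 10 + next roll (3) = 13. Cumulative: 31
Frame 3: SPARE (3+7=10). 10 + next roll (4) = 14. Cumulative: 45
Frame 4: OPEN (4+0=4). Cumulative: 49
Frame 5: OPEN (7+1=8). Cumulative: 57
Frame 6: OPEN (4+4=8). Cumulative: 65
Frame 7: OPEN (2+2=4). Cumulative: 69
Frame 8: OPEN (7+1=8). Cumulative: 77
Frame 9: SPARE (6+4=10). 10 + next roll (8) = 18. Cumulative: 95
Frame 10: OPEN. Sum of all frame-10 rolls (8+0) = 8. Cumulative: 103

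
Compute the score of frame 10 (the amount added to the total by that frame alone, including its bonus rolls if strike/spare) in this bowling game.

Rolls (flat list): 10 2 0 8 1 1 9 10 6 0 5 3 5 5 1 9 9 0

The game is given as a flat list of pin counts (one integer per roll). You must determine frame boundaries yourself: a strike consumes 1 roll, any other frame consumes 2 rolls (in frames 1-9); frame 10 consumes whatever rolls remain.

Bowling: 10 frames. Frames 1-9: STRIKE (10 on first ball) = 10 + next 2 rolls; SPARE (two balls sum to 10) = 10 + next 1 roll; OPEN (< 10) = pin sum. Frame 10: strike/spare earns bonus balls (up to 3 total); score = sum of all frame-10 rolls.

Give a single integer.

Answer: 9

Derivation:
Frame 1: STRIKE. 10 + next two rolls (2+0) = 12. Cumulative: 12
Frame 2: OPEN (2+0=2). Cumulative: 14
Frame 3: OPEN (8+1=9). Cumulative: 23
Frame 4: SPARE (1+9=10). 10 + next roll (10) = 20. Cumulative: 43
Frame 5: STRIKE. 10 + next two rolls (6+0) = 16. Cumulative: 59
Frame 6: OPEN (6+0=6). Cumulative: 65
Frame 7: OPEN (5+3=8). Cumulative: 73
Frame 8: SPARE (5+5=10). 10 + next roll (1) = 11. Cumulative: 84
Frame 9: SPARE (1+9=10). 10 + next roll (9) = 19. Cumulative: 103
Frame 10: OPEN. Sum of all frame-10 rolls (9+0) = 9. Cumulative: 112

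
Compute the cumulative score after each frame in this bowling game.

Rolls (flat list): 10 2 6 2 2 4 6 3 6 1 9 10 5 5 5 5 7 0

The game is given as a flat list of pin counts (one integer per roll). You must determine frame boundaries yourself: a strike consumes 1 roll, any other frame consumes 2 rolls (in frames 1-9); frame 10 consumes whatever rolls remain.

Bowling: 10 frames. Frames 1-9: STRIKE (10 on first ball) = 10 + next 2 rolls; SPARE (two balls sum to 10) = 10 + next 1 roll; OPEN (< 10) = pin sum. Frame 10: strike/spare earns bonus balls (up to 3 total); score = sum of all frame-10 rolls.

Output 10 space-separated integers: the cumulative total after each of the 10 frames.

Answer: 18 26 30 43 52 72 92 107 124 131

Derivation:
Frame 1: STRIKE. 10 + next two rolls (2+6) = 18. Cumulative: 18
Frame 2: OPEN (2+6=8). Cumulative: 26
Frame 3: OPEN (2+2=4). Cumulative: 30
Frame 4: SPARE (4+6=10). 10 + next roll (3) = 13. Cumulative: 43
Frame 5: OPEN (3+6=9). Cumulative: 52
Frame 6: SPARE (1+9=10). 10 + next roll (10) = 20. Cumulative: 72
Frame 7: STRIKE. 10 + next two rolls (5+5) = 20. Cumulative: 92
Frame 8: SPARE (5+5=10). 10 + next roll (5) = 15. Cumulative: 107
Frame 9: SPARE (5+5=10). 10 + next roll (7) = 17. Cumulative: 124
Frame 10: OPEN. Sum of all frame-10 rolls (7+0) = 7. Cumulative: 131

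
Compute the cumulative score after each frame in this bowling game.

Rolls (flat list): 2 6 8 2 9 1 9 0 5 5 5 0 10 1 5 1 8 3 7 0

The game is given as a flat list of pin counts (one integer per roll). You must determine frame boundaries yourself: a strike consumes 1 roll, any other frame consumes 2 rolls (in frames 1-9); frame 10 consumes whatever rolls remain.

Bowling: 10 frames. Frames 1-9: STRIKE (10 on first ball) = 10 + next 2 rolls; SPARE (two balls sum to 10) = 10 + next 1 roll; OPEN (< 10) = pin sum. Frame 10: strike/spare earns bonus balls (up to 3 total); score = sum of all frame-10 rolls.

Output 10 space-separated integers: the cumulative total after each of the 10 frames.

Answer: 8 27 46 55 70 75 91 97 106 116

Derivation:
Frame 1: OPEN (2+6=8). Cumulative: 8
Frame 2: SPARE (8+2=10). 10 + next roll (9) = 19. Cumulative: 27
Frame 3: SPARE (9+1=10). 10 + next roll (9) = 19. Cumulative: 46
Frame 4: OPEN (9+0=9). Cumulative: 55
Frame 5: SPARE (5+5=10). 10 + next roll (5) = 15. Cumulative: 70
Frame 6: OPEN (5+0=5). Cumulative: 75
Frame 7: STRIKE. 10 + next two rolls (1+5) = 16. Cumulative: 91
Frame 8: OPEN (1+5=6). Cumulative: 97
Frame 9: OPEN (1+8=9). Cumulative: 106
Frame 10: SPARE. Sum of all frame-10 rolls (3+7+0) = 10. Cumulative: 116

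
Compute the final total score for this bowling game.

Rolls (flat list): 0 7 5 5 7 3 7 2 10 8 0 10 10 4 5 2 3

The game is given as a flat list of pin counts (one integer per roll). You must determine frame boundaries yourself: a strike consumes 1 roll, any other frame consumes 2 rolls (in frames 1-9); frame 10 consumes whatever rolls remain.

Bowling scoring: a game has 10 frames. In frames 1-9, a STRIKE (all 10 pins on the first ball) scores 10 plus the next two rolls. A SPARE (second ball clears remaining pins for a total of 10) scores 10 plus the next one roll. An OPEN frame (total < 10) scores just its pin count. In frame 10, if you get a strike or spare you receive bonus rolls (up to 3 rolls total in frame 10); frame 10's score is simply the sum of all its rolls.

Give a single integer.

Frame 1: OPEN (0+7=7). Cumulative: 7
Frame 2: SPARE (5+5=10). 10 + next roll (7) = 17. Cumulative: 24
Frame 3: SPARE (7+3=10). 10 + next roll (7) = 17. Cumulative: 41
Frame 4: OPEN (7+2=9). Cumulative: 50
Frame 5: STRIKE. 10 + next two rolls (8+0) = 18. Cumulative: 68
Frame 6: OPEN (8+0=8). Cumulative: 76
Frame 7: STRIKE. 10 + next two rolls (10+4) = 24. Cumulative: 100
Frame 8: STRIKE. 10 + next two rolls (4+5) = 19. Cumulative: 119
Frame 9: OPEN (4+5=9). Cumulative: 128
Frame 10: OPEN. Sum of all frame-10 rolls (2+3) = 5. Cumulative: 133

Answer: 133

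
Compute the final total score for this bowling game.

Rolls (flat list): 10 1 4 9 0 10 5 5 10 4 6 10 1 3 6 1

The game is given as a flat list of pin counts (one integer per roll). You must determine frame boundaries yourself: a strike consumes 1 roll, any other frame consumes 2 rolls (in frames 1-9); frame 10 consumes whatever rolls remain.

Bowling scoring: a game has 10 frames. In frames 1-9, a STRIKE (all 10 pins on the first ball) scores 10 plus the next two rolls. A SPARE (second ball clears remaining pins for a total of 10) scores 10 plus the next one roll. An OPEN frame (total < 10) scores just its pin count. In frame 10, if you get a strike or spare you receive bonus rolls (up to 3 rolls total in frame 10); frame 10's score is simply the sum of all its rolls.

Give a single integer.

Answer: 134

Derivation:
Frame 1: STRIKE. 10 + next two rolls (1+4) = 15. Cumulative: 15
Frame 2: OPEN (1+4=5). Cumulative: 20
Frame 3: OPEN (9+0=9). Cumulative: 29
Frame 4: STRIKE. 10 + next two rolls (5+5) = 20. Cumulative: 49
Frame 5: SPARE (5+5=10). 10 + next roll (10) = 20. Cumulative: 69
Frame 6: STRIKE. 10 + next two rolls (4+6) = 20. Cumulative: 89
Frame 7: SPARE (4+6=10). 10 + next roll (10) = 20. Cumulative: 109
Frame 8: STRIKE. 10 + next two rolls (1+3) = 14. Cumulative: 123
Frame 9: OPEN (1+3=4). Cumulative: 127
Frame 10: OPEN. Sum of all frame-10 rolls (6+1) = 7. Cumulative: 134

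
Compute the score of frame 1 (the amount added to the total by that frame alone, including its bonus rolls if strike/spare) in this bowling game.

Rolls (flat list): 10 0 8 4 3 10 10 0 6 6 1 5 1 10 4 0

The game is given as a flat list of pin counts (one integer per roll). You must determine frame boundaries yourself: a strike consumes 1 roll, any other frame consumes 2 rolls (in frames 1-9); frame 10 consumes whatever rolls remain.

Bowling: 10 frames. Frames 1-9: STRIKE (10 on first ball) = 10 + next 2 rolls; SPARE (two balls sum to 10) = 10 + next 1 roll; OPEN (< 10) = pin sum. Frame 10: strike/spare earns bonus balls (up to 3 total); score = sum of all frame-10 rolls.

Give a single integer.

Frame 1: STRIKE. 10 + next two rolls (0+8) = 18. Cumulative: 18
Frame 2: OPEN (0+8=8). Cumulative: 26
Frame 3: OPEN (4+3=7). Cumulative: 33

Answer: 18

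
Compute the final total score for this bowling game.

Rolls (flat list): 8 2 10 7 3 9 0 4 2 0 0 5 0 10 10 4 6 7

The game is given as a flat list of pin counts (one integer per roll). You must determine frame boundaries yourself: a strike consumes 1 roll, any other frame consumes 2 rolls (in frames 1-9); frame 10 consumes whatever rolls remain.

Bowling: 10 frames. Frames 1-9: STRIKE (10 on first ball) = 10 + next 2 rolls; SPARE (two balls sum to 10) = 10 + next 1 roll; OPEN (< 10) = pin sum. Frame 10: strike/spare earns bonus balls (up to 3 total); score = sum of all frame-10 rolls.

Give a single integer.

Answer: 140

Derivation:
Frame 1: SPARE (8+2=10). 10 + next roll (10) = 20. Cumulative: 20
Frame 2: STRIKE. 10 + next two rolls (7+3) = 20. Cumulative: 40
Frame 3: SPARE (7+3=10). 10 + next roll (9) = 19. Cumulative: 59
Frame 4: OPEN (9+0=9). Cumulative: 68
Frame 5: OPEN (4+2=6). Cumulative: 74
Frame 6: OPEN (0+0=0). Cumulative: 74
Frame 7: OPEN (5+0=5). Cumulative: 79
Frame 8: STRIKE. 10 + next two rolls (10+4) = 24. Cumulative: 103
Frame 9: STRIKE. 10 + next two rolls (4+6) = 20. Cumulative: 123
Frame 10: SPARE. Sum of all frame-10 rolls (4+6+7) = 17. Cumulative: 140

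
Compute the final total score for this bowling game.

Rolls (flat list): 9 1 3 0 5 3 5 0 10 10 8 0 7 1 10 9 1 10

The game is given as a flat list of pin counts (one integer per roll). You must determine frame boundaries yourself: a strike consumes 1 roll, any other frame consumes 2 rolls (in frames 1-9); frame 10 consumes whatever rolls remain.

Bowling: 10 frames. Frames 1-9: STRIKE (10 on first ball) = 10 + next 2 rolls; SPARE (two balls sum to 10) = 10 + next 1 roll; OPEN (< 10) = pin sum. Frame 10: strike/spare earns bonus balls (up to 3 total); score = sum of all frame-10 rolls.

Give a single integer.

Frame 1: SPARE (9+1=10). 10 + next roll (3) = 13. Cumulative: 13
Frame 2: OPEN (3+0=3). Cumulative: 16
Frame 3: OPEN (5+3=8). Cumulative: 24
Frame 4: OPEN (5+0=5). Cumulative: 29
Frame 5: STRIKE. 10 + next two rolls (10+8) = 28. Cumulative: 57
Frame 6: STRIKE. 10 + next two rolls (8+0) = 18. Cumulative: 75
Frame 7: OPEN (8+0=8). Cumulative: 83
Frame 8: OPEN (7+1=8). Cumulative: 91
Frame 9: STRIKE. 10 + next two rolls (9+1) = 20. Cumulative: 111
Frame 10: SPARE. Sum of all frame-10 rolls (9+1+10) = 20. Cumulative: 131

Answer: 131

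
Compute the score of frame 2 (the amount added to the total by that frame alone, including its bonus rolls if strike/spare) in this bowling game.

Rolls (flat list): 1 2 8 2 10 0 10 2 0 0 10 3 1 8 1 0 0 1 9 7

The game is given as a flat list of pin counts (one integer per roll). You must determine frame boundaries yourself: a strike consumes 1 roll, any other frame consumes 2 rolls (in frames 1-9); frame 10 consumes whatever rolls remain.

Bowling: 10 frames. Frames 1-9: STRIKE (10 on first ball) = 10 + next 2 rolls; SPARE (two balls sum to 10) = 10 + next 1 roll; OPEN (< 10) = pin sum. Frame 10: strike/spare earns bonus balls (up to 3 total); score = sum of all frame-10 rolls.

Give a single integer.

Answer: 20

Derivation:
Frame 1: OPEN (1+2=3). Cumulative: 3
Frame 2: SPARE (8+2=10). 10 + next roll (10) = 20. Cumulative: 23
Frame 3: STRIKE. 10 + next two rolls (0+10) = 20. Cumulative: 43
Frame 4: SPARE (0+10=10). 10 + next roll (2) = 12. Cumulative: 55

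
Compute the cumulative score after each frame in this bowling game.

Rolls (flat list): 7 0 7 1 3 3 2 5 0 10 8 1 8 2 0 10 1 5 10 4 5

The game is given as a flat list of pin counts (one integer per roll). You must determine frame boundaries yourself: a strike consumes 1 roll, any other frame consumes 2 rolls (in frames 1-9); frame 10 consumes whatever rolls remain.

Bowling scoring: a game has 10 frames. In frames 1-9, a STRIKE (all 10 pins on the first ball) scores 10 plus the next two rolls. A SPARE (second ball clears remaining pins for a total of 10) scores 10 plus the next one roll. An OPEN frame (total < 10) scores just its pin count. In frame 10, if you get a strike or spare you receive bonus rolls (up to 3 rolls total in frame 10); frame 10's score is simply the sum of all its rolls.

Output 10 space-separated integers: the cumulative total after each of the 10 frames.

Frame 1: OPEN (7+0=7). Cumulative: 7
Frame 2: OPEN (7+1=8). Cumulative: 15
Frame 3: OPEN (3+3=6). Cumulative: 21
Frame 4: OPEN (2+5=7). Cumulative: 28
Frame 5: SPARE (0+10=10). 10 + next roll (8) = 18. Cumulative: 46
Frame 6: OPEN (8+1=9). Cumulative: 55
Frame 7: SPARE (8+2=10). 10 + next roll (0) = 10. Cumulative: 65
Frame 8: SPARE (0+10=10). 10 + next roll (1) = 11. Cumulative: 76
Frame 9: OPEN (1+5=6). Cumulative: 82
Frame 10: STRIKE. Sum of all frame-10 rolls (10+4+5) = 19. Cumulative: 101

Answer: 7 15 21 28 46 55 65 76 82 101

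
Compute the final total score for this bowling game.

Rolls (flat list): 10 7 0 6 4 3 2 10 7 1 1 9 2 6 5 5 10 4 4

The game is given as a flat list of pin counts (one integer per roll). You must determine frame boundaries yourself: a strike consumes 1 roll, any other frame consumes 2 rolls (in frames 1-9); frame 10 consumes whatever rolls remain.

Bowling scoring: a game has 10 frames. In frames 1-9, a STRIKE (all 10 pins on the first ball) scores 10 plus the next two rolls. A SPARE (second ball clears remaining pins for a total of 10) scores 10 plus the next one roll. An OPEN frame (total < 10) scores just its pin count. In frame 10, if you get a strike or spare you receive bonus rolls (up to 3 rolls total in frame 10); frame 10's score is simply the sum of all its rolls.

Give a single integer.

Frame 1: STRIKE. 10 + next two rolls (7+0) = 17. Cumulative: 17
Frame 2: OPEN (7+0=7). Cumulative: 24
Frame 3: SPARE (6+4=10). 10 + next roll (3) = 13. Cumulative: 37
Frame 4: OPEN (3+2=5). Cumulative: 42
Frame 5: STRIKE. 10 + next two rolls (7+1) = 18. Cumulative: 60
Frame 6: OPEN (7+1=8). Cumulative: 68
Frame 7: SPARE (1+9=10). 10 + next roll (2) = 12. Cumulative: 80
Frame 8: OPEN (2+6=8). Cumulative: 88
Frame 9: SPARE (5+5=10). 10 + next roll (10) = 20. Cumulative: 108
Frame 10: STRIKE. Sum of all frame-10 rolls (10+4+4) = 18. Cumulative: 126

Answer: 126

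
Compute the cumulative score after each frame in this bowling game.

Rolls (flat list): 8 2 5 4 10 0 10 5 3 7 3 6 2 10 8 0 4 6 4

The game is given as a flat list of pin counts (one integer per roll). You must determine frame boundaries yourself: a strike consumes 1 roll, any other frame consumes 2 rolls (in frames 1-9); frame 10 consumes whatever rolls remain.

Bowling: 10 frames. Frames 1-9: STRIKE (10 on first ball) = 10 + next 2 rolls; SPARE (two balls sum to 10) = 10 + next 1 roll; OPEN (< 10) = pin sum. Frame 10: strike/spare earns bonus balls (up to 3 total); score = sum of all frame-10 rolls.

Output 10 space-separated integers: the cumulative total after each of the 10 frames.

Frame 1: SPARE (8+2=10). 10 + next roll (5) = 15. Cumulative: 15
Frame 2: OPEN (5+4=9). Cumulative: 24
Frame 3: STRIKE. 10 + next two rolls (0+10) = 20. Cumulative: 44
Frame 4: SPARE (0+10=10). 10 + next roll (5) = 15. Cumulative: 59
Frame 5: OPEN (5+3=8). Cumulative: 67
Frame 6: SPARE (7+3=10). 10 + next roll (6) = 16. Cumulative: 83
Frame 7: OPEN (6+2=8). Cumulative: 91
Frame 8: STRIKE. 10 + next two rolls (8+0) = 18. Cumulative: 109
Frame 9: OPEN (8+0=8). Cumulative: 117
Frame 10: SPARE. Sum of all frame-10 rolls (4+6+4) = 14. Cumulative: 131

Answer: 15 24 44 59 67 83 91 109 117 131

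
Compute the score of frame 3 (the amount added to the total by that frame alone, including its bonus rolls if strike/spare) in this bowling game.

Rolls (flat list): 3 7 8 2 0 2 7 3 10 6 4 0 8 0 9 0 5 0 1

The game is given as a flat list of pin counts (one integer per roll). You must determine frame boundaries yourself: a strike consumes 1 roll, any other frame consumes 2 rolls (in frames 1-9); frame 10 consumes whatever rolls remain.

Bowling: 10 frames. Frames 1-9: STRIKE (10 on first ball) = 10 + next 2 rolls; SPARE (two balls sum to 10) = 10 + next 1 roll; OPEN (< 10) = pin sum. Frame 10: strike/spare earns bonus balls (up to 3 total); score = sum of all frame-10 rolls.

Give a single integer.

Frame 1: SPARE (3+7=10). 10 + next roll (8) = 18. Cumulative: 18
Frame 2: SPARE (8+2=10). 10 + next roll (0) = 10. Cumulative: 28
Frame 3: OPEN (0+2=2). Cumulative: 30
Frame 4: SPARE (7+3=10). 10 + next roll (10) = 20. Cumulative: 50
Frame 5: STRIKE. 10 + next two rolls (6+4) = 20. Cumulative: 70

Answer: 2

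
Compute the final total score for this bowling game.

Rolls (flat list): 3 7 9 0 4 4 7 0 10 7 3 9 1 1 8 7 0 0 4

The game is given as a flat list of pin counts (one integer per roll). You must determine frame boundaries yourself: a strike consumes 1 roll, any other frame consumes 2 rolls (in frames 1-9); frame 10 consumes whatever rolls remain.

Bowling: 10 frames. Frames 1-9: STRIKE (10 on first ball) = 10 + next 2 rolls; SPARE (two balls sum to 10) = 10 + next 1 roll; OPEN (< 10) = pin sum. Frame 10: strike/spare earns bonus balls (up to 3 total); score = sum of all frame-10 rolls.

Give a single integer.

Answer: 113

Derivation:
Frame 1: SPARE (3+7=10). 10 + next roll (9) = 19. Cumulative: 19
Frame 2: OPEN (9+0=9). Cumulative: 28
Frame 3: OPEN (4+4=8). Cumulative: 36
Frame 4: OPEN (7+0=7). Cumulative: 43
Frame 5: STRIKE. 10 + next two rolls (7+3) = 20. Cumulative: 63
Frame 6: SPARE (7+3=10). 10 + next roll (9) = 19. Cumulative: 82
Frame 7: SPARE (9+1=10). 10 + next roll (1) = 11. Cumulative: 93
Frame 8: OPEN (1+8=9). Cumulative: 102
Frame 9: OPEN (7+0=7). Cumulative: 109
Frame 10: OPEN. Sum of all frame-10 rolls (0+4) = 4. Cumulative: 113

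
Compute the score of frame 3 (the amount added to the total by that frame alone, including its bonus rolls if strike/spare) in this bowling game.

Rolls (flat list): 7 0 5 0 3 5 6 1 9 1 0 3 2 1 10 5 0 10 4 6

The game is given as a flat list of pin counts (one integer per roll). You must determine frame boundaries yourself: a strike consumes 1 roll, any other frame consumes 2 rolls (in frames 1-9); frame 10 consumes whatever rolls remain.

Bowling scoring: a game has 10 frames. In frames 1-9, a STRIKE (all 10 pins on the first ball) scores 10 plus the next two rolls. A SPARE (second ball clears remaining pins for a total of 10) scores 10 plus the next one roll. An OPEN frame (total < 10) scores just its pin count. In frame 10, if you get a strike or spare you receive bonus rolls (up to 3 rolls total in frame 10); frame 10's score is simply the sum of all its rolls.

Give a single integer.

Answer: 8

Derivation:
Frame 1: OPEN (7+0=7). Cumulative: 7
Frame 2: OPEN (5+0=5). Cumulative: 12
Frame 3: OPEN (3+5=8). Cumulative: 20
Frame 4: OPEN (6+1=7). Cumulative: 27
Frame 5: SPARE (9+1=10). 10 + next roll (0) = 10. Cumulative: 37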